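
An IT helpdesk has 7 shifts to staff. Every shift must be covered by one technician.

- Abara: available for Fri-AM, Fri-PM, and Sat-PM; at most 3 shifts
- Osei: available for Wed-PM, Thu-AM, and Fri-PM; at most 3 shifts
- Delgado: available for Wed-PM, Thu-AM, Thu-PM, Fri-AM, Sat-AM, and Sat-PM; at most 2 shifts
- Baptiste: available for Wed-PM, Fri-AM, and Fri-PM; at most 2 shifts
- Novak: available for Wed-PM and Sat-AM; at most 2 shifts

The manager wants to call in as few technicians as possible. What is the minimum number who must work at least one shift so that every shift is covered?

3

7 slots to fill and no one can take more than 3, so at least ⌈7/3⌉ = 3 technicians are needed.
Abara, Osei, and Delgado alone can cover everything: Wed-PM→Osei, Thu-AM→Osei, Thu-PM→Delgado, Fri-AM→Abara, Fri-PM→Abara, Sat-AM→Delgado, Sat-PM→Abara.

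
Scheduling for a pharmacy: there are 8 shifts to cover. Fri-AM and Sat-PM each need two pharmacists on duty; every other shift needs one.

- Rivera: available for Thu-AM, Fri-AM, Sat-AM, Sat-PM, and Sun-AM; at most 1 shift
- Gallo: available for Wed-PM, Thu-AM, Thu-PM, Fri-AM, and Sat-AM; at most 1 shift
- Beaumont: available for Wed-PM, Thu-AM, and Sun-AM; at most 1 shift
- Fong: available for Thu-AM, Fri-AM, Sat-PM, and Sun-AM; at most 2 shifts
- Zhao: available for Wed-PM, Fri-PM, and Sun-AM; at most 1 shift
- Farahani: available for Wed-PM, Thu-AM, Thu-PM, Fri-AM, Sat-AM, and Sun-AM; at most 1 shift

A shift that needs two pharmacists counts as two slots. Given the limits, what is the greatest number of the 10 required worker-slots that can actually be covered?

Total capacity across all pharmacists is 1+1+1+2+1+1 = 7, and 10 slots are needed, so at most 7 can be filled.
An assignment achieving 7: Wed-PM→Beaumont, Thu-PM→Gallo, Fri-AM→Fong, Fri-PM→Zhao, Sat-AM→Farahani, Sat-PM→Rivera+Fong.
Loads: Rivera 1/1, Gallo 1/1, Beaumont 1/1, Fong 2/2, Zhao 1/1, Farahani 1/1.

7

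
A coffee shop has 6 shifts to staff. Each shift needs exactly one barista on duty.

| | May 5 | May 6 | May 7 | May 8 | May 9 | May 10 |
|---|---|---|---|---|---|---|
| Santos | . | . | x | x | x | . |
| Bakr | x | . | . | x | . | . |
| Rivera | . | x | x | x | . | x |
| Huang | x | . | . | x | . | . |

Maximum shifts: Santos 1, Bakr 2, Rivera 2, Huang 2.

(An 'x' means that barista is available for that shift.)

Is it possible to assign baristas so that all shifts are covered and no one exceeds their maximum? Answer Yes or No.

Total capacity is 7 and 6 slots are needed, so capacity alone doesn't rule it out.
Shifts {May 6, May 7, May 9, May 10} need 4 worker-slots in total, but the baristas available for any of those shifts (Santos and Rivera) can supply at most 3 among them. So no valid schedule exists.

No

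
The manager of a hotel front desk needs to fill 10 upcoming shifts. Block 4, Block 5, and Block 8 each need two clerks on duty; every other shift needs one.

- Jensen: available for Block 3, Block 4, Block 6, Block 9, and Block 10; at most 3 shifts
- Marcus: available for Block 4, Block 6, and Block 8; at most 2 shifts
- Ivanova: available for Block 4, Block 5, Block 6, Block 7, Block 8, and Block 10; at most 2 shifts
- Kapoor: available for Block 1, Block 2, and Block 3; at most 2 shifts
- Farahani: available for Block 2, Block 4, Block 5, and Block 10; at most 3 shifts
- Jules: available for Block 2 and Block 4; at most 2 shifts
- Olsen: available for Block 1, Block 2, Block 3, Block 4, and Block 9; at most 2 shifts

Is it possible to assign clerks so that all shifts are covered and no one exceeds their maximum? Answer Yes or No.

No

Total capacity is 16 and 13 slots are needed, so capacity alone doesn't rule it out.
Shifts {Block 5, Block 7, Block 8} need 5 worker-slots in total, but the clerks available for any of those shifts (Marcus, Ivanova, and Farahani) can supply at most 4 among them. So no valid schedule exists.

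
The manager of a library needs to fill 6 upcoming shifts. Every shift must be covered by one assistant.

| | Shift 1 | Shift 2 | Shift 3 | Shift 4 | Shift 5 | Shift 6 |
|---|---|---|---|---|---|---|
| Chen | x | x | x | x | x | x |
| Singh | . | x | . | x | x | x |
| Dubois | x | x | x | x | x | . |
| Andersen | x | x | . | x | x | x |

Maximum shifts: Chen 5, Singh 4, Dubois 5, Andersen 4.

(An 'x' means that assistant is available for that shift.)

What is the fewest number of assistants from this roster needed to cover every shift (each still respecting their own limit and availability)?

2

6 slots to fill and no one can take more than 5, so at least ⌈6/5⌉ = 2 assistants are needed.
Chen and Singh alone can cover everything: Shift 1→Chen, Shift 2→Chen, Shift 3→Chen, Shift 4→Chen, Shift 5→Chen, Shift 6→Singh.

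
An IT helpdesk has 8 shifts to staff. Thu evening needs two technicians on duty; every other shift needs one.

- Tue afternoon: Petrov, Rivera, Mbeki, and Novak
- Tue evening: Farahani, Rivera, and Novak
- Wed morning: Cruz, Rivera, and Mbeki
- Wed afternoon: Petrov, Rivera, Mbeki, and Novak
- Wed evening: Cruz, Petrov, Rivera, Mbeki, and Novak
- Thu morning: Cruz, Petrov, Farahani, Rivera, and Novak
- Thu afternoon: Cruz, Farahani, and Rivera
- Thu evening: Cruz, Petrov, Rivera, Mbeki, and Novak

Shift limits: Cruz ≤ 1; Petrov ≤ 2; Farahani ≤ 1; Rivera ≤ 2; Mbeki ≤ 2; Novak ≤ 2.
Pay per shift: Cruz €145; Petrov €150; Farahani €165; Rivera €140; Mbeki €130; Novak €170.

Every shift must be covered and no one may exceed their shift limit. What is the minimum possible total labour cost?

€1320

Picking the cheapest available technician for each shift independently would cost €1210, but that ignores the shift limits.
An optimal schedule: Tue afternoon→Mbeki, Tue evening→Rivera, Wed morning→Mbeki, Wed afternoon→Petrov, Wed evening→Cruz, Thu morning→Farahani, Thu afternoon→Rivera, Thu evening→Petrov+Novak.
Total: 130 + 140 + 130 + 150 + 145 + 165 + 140 + 150 + 170 = €1320.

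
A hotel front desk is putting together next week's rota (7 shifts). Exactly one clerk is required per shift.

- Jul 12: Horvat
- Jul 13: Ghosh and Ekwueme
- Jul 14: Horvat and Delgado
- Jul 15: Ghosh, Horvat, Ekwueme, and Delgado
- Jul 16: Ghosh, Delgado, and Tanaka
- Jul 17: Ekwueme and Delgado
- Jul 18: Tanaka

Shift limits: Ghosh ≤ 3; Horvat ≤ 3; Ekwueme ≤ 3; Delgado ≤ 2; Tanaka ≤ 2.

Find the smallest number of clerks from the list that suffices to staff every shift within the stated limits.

7 slots to fill and no one can take more than 3, so at least ⌈7/3⌉ = 3 clerks are needed.
Horvat, Ekwueme, and Tanaka alone can cover everything: Jul 12→Horvat, Jul 13→Ekwueme, Jul 14→Horvat, Jul 15→Horvat, Jul 16→Tanaka, Jul 17→Ekwueme, Jul 18→Tanaka.

3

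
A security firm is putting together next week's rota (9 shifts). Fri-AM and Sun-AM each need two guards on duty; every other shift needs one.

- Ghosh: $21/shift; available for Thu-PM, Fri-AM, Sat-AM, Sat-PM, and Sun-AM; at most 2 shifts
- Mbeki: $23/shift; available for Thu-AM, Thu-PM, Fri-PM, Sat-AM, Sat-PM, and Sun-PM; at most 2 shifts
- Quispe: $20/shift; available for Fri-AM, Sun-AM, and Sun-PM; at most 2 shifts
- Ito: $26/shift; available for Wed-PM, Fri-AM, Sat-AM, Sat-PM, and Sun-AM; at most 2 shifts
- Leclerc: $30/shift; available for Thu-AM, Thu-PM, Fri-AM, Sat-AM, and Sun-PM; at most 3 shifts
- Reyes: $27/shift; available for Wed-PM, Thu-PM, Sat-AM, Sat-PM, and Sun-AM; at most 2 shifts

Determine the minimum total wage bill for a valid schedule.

Fri-PM can only be covered by Mbeki, so that assignment is forced.
Picking the cheapest available guard for each shift independently would cost $237, but that ignores the shift limits.
An optimal schedule: Wed-PM→Ito, Thu-AM→Mbeki, Thu-PM→Ghosh, Fri-AM→Quispe+Leclerc, Fri-PM→Mbeki, Sat-AM→Reyes, Sat-PM→Ghosh, Sun-AM→Ito+Reyes, Sun-PM→Quispe.
Total: 26 + 23 + 21 + 20 + 30 + 23 + 27 + 21 + 26 + 27 + 20 = $264.

$264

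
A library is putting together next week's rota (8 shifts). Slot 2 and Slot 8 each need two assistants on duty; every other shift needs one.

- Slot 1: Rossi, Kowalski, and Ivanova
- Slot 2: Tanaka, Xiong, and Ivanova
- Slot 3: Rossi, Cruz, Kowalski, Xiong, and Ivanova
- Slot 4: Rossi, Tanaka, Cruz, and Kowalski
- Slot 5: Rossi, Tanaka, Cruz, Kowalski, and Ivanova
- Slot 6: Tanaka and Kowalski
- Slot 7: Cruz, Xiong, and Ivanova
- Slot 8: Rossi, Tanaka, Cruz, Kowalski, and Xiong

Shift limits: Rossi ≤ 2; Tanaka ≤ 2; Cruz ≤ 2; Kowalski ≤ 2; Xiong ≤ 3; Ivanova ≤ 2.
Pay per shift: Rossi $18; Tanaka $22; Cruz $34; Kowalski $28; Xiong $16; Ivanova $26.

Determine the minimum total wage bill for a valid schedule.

$208

Picking the cheapest available assistant for each shift independently would cost $180, but that ignores the shift limits.
An optimal schedule: Slot 1→Rossi, Slot 2→Xiong+Tanaka, Slot 3→Ivanova, Slot 4→Rossi, Slot 5→Ivanova, Slot 6→Tanaka, Slot 7→Xiong, Slot 8→Xiong+Kowalski.
Total: 18 + 16 + 22 + 26 + 18 + 26 + 22 + 16 + 16 + 28 = $208.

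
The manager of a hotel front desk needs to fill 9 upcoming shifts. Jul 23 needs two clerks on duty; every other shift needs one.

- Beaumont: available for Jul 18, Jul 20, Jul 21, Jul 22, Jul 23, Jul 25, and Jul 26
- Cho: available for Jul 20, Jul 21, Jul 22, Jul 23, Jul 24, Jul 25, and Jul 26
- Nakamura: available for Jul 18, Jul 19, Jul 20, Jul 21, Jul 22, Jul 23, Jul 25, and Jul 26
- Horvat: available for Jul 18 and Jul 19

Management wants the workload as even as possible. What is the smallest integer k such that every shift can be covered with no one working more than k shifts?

3

With 4 clerks and 10 worker-slots to fill, someone must work at least ⌈10/4⌉ = 3 shifts, so k ≥ 3.
k = 3 works: Jul 18→Horvat, Jul 19→Nakamura, Jul 20→Beaumont, Jul 21→Beaumont, Jul 22→Beaumont, Jul 23→Cho+Nakamura, Jul 24→Cho, Jul 25→Cho, Jul 26→Nakamura.
Loads: Beaumont 3, Cho 3, Nakamura 3, Horvat 1 — all ≤ 3.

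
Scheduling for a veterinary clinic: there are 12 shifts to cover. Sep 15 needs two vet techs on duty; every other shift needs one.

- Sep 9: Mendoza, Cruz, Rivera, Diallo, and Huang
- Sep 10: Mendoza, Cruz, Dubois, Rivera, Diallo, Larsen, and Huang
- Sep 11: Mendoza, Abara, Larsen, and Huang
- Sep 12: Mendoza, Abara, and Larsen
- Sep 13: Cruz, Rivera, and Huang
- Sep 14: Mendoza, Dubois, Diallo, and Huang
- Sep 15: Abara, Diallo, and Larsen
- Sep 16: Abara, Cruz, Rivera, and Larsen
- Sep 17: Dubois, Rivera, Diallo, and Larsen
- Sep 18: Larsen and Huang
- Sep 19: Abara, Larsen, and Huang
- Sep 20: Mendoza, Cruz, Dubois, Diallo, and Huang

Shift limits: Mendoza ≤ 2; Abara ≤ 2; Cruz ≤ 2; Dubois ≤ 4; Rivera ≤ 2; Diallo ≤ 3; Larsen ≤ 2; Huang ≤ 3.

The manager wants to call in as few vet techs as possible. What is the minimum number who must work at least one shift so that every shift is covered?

13 slots to fill and no one can take more than 4, so at least ⌈13/4⌉ = 4 vet techs are needed.
Any 4 vet techs together have capacity at most 4+3+3+2 = 12 < 13 slots, so 4 can never suffice.
Mendoza, Abara, Dubois, Diallo, and Huang alone can cover everything: Sep 9→Diallo, Sep 10→Dubois, Sep 11→Mendoza, Sep 12→Mendoza, Sep 13→Huang, Sep 14→Dubois, Sep 15→Abara+Diallo, Sep 16→Abara, Sep 17→Dubois, Sep 18→Huang, Sep 19→Huang, Sep 20→Dubois.

5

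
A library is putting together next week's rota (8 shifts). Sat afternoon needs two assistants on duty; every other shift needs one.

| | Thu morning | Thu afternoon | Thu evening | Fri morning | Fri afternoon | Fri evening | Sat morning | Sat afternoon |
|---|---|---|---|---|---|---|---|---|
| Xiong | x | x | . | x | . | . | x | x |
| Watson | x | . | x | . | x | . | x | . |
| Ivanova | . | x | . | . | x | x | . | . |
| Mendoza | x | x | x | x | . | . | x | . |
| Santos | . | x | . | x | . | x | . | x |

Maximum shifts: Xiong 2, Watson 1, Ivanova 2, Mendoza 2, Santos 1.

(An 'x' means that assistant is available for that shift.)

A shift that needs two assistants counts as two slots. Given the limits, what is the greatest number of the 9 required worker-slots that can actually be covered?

Total capacity across all assistants is 2+1+2+2+1 = 8, and 9 slots are needed, so at most 8 can be filled.
An assignment achieving 8: Thu morning→Xiong, Thu evening→Watson, Fri morning→Mendoza, Fri afternoon→Ivanova, Fri evening→Ivanova, Sat morning→Mendoza, Sat afternoon→Xiong+Santos.
Loads: Xiong 2/2, Watson 1/1, Ivanova 2/2, Mendoza 2/2, Santos 1/1.

8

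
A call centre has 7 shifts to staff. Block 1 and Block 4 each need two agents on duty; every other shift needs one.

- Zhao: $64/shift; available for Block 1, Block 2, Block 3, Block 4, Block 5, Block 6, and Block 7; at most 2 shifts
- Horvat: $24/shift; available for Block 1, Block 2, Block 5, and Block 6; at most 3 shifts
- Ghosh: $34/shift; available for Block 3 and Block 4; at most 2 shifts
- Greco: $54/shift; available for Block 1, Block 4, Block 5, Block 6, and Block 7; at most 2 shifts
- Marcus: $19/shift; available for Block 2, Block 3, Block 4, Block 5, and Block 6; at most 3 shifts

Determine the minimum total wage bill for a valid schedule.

$271

Picking the cheapest available agent for each shift independently would cost $261, but that ignores the shift limits.
An optimal schedule: Block 1→Horvat+Greco, Block 2→Marcus, Block 3→Marcus, Block 4→Marcus+Ghosh, Block 5→Horvat, Block 6→Horvat, Block 7→Greco.
Total: 24 + 54 + 19 + 19 + 19 + 34 + 24 + 24 + 54 = $271.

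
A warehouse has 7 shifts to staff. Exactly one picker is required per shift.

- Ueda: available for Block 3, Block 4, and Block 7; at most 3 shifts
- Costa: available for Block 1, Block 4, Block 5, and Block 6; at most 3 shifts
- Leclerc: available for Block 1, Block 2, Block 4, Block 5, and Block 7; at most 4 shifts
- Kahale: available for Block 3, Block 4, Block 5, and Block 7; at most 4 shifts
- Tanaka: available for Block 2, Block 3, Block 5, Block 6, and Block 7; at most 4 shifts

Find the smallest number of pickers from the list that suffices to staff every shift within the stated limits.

7 slots to fill and no one can take more than 4, so at least ⌈7/4⌉ = 2 pickers are needed.
Costa and Tanaka alone can cover everything: Block 1→Costa, Block 2→Tanaka, Block 3→Tanaka, Block 4→Costa, Block 5→Costa, Block 6→Tanaka, Block 7→Tanaka.

2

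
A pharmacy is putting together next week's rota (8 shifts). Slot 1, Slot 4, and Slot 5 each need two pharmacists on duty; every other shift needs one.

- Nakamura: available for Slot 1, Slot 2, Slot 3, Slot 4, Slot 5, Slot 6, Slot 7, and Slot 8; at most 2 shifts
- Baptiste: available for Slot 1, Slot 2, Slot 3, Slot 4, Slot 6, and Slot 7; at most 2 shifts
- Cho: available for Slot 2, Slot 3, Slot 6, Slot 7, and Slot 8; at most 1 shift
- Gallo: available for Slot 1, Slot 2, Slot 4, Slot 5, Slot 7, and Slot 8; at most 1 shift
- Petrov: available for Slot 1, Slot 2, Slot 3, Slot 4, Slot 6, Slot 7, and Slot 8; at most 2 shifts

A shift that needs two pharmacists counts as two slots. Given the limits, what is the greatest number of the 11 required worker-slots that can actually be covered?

8

Total capacity across all pharmacists is 2+2+1+1+2 = 8, and 11 slots are needed, so at most 8 can be filled.
An assignment achieving 8: Slot 1→Nakamura+Baptiste, Slot 3→Baptiste, Slot 4→Petrov, Slot 5→Nakamura+Gallo, Slot 6→Cho, Slot 8→Petrov.
Loads: Nakamura 2/2, Baptiste 2/2, Cho 1/1, Gallo 1/1, Petrov 2/2.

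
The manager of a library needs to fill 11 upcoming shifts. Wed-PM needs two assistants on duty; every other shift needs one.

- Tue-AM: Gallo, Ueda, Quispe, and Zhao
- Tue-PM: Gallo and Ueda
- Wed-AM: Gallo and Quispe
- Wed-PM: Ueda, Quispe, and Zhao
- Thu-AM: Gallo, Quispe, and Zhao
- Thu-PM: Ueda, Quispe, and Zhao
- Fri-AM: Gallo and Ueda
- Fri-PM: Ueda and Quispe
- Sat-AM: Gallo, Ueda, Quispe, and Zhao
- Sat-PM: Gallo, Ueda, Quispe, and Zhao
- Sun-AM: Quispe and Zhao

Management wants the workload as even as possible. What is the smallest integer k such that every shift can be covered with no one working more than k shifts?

With 4 assistants and 12 worker-slots to fill, someone must work at least ⌈12/4⌉ = 3 shifts, so k ≥ 3.
k = 3 works: Tue-AM→Zhao, Tue-PM→Gallo, Wed-AM→Gallo, Wed-PM→Ueda+Quispe, Thu-AM→Quispe, Thu-PM→Ueda, Fri-AM→Gallo, Fri-PM→Ueda, Sat-AM→Zhao, Sat-PM→Zhao, Sun-AM→Quispe.
Loads: Gallo 3, Ueda 3, Quispe 3, Zhao 3 — all ≤ 3.

3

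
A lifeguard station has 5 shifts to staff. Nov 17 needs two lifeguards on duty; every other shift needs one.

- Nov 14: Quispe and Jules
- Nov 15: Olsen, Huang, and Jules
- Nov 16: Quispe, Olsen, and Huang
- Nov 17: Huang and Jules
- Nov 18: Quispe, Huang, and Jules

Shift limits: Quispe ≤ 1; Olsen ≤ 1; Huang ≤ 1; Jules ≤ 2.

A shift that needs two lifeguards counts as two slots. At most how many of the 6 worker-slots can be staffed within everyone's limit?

Total capacity across all lifeguards is 1+1+1+2 = 5, and 6 slots are needed, so at most 5 can be filled.
An assignment achieving 5: Nov 14→Quispe, Nov 15→Olsen, Nov 17→Huang+Jules, Nov 18→Jules.
Loads: Quispe 1/1, Olsen 1/1, Huang 1/1, Jules 2/2.

5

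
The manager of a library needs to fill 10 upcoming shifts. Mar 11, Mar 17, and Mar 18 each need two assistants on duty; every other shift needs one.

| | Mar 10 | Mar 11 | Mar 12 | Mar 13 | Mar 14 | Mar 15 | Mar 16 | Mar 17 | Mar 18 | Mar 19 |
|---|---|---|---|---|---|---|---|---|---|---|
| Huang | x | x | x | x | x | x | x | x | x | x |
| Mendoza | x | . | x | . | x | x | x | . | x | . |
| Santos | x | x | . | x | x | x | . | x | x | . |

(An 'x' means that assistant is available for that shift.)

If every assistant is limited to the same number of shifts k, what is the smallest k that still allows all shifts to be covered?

With 3 assistants and 13 worker-slots to fill, someone must work at least ⌈13/3⌉ = 5 shifts, so k ≥ 5.
k = 5 works: Mar 10→Mendoza, Mar 11→Huang+Santos, Mar 12→Huang, Mar 13→Huang, Mar 14→Mendoza, Mar 15→Mendoza, Mar 16→Mendoza, Mar 17→Huang+Santos, Mar 18→Mendoza+Santos, Mar 19→Huang.
Loads: Huang 5, Mendoza 5, Santos 3 — all ≤ 5.

5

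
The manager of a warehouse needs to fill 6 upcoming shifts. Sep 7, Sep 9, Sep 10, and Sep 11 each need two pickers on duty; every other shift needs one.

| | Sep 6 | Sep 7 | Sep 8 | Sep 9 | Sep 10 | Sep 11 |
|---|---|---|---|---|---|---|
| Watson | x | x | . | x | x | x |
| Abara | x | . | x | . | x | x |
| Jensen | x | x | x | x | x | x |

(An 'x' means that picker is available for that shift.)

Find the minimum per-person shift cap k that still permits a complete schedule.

With 3 pickers and 10 worker-slots to fill, someone must work at least ⌈10/3⌉ = 4 shifts, so k ≥ 4.
k = 4 works: Sep 6→Watson, Sep 7→Watson+Jensen, Sep 8→Abara, Sep 9→Watson+Jensen, Sep 10→Watson+Abara, Sep 11→Abara+Jensen.
Loads: Watson 4, Abara 3, Jensen 3 — all ≤ 4.

4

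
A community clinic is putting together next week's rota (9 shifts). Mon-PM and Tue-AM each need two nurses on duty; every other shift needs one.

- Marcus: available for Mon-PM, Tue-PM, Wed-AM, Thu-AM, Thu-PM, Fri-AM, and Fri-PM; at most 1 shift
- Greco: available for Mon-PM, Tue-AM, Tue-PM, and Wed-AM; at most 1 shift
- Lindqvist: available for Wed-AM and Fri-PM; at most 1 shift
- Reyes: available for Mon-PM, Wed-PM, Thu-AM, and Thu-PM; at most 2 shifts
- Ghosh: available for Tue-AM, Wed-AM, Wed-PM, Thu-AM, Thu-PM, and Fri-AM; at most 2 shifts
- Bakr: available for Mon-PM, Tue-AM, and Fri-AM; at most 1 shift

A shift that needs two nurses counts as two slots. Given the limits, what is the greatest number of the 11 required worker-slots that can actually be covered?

8

Total capacity across all nurses is 1+1+1+2+2+1 = 8, and 11 slots are needed, so at most 8 can be filled.
An assignment achieving 8: Tue-AM→Greco+Ghosh, Tue-PM→Marcus, Wed-PM→Reyes, Thu-AM→Reyes, Thu-PM→Ghosh, Fri-AM→Bakr, Fri-PM→Lindqvist.
Loads: Marcus 1/1, Greco 1/1, Lindqvist 1/1, Reyes 2/2, Ghosh 2/2, Bakr 1/1.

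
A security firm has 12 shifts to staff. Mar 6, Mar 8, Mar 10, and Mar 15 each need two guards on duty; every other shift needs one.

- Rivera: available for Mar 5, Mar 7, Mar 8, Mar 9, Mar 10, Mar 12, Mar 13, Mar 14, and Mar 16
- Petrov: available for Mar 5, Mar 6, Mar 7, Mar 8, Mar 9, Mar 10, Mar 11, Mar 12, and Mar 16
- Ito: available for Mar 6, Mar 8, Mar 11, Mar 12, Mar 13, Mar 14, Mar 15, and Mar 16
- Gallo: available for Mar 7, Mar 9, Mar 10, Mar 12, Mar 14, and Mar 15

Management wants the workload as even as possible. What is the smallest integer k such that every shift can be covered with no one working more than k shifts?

With 4 guards and 16 worker-slots to fill, someone must work at least ⌈16/4⌉ = 4 shifts, so k ≥ 4.
k = 4 works: Mar 5→Rivera, Mar 6→Petrov+Ito, Mar 7→Rivera, Mar 8→Rivera+Petrov, Mar 9→Gallo, Mar 10→Petrov+Gallo, Mar 11→Petrov, Mar 12→Gallo, Mar 13→Rivera, Mar 14→Ito, Mar 15→Ito+Gallo, Mar 16→Ito.
Loads: Rivera 4, Petrov 4, Ito 4, Gallo 4 — all ≤ 4.

4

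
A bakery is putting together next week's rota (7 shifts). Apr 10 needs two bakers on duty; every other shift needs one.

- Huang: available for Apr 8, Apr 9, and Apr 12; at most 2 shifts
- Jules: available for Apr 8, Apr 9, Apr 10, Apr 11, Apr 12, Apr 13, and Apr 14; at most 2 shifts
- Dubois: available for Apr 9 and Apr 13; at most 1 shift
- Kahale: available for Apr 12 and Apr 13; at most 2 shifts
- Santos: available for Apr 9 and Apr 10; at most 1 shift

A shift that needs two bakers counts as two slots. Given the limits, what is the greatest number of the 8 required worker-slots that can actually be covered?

7

Total capacity across all bakers is 2+2+1+2+1 = 8, and 8 slots are needed, so at most 8 can be filled.
Shifts {Apr 10, Apr 11, Apr 14} need 4 slots but only Jules and Santos are available for them, supplying at most 3 — so at least 1 slot must go unfilled.
An assignment achieving 7: Apr 8→Huang, Apr 9→Dubois, Apr 10→Santos, Apr 11→Jules, Apr 12→Huang, Apr 13→Kahale, Apr 14→Jules.
Loads: Huang 2/2, Jules 2/2, Dubois 1/1, Kahale 1/2, Santos 1/1.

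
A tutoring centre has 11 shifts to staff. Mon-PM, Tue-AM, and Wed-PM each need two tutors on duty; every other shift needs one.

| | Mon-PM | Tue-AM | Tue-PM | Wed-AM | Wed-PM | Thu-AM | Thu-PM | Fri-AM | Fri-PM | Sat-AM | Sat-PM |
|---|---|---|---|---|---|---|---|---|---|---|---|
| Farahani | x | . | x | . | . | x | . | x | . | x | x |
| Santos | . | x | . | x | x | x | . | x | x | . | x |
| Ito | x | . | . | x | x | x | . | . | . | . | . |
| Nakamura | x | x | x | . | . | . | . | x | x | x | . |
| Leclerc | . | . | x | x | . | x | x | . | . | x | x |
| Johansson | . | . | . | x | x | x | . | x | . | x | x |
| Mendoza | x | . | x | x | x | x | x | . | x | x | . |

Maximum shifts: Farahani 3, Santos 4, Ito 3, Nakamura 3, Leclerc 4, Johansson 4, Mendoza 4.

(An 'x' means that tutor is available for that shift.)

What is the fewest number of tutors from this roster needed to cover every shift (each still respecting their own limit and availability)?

4

14 slots to fill and no one can take more than 4, so at least ⌈14/4⌉ = 4 tutors are needed.
Farahani, Santos, Nakamura, and Mendoza alone can cover everything: Mon-PM→Farahani+Nakamura, Tue-AM→Santos+Nakamura, Tue-PM→Farahani, Wed-AM→Santos, Wed-PM→Santos+Mendoza, Thu-AM→Santos, Thu-PM→Mendoza, Fri-AM→Nakamura, Fri-PM→Mendoza, Sat-AM→Mendoza, Sat-PM→Farahani.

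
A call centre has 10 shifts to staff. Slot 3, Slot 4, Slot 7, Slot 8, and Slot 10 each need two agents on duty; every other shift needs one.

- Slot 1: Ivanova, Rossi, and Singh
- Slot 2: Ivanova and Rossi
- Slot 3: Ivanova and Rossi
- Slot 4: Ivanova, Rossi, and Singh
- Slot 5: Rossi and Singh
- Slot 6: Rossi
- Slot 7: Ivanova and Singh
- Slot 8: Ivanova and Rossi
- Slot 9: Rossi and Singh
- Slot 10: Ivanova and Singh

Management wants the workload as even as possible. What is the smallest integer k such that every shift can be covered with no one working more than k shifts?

With 3 agents and 15 worker-slots to fill, someone must work at least ⌈15/3⌉ = 5 shifts, so k ≥ 5.
k = 5 works: Slot 1→Singh, Slot 2→Ivanova, Slot 3→Ivanova+Rossi, Slot 4→Rossi+Singh, Slot 5→Rossi, Slot 6→Rossi, Slot 7→Ivanova+Singh, Slot 8→Ivanova+Rossi, Slot 9→Singh, Slot 10→Ivanova+Singh.
Loads: Ivanova 5, Rossi 5, Singh 5 — all ≤ 5.

5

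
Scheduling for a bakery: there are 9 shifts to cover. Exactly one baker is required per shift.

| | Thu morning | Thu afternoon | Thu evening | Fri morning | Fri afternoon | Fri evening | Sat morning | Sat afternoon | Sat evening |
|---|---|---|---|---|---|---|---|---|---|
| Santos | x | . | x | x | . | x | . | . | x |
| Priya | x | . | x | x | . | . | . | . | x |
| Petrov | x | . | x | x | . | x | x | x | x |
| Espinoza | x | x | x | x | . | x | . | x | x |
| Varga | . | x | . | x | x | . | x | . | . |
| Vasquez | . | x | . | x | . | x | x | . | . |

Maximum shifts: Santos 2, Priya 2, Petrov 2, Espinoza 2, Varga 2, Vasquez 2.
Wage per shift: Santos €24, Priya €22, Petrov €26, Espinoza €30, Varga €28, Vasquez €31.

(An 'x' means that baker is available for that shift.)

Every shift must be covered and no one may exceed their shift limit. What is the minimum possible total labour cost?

€230

Fri afternoon can only be covered by Varga, so that assignment is forced.
Picking the cheapest available baker for each shift independently would cost €220, but that ignores the shift limits.
An optimal schedule: Thu morning→Priya, Thu afternoon→Varga, Thu evening→Priya, Fri morning→Espinoza, Fri afternoon→Varga, Fri evening→Santos, Sat morning→Petrov, Sat afternoon→Petrov, Sat evening→Santos.
Total: 22 + 28 + 22 + 30 + 28 + 24 + 26 + 26 + 24 = €230.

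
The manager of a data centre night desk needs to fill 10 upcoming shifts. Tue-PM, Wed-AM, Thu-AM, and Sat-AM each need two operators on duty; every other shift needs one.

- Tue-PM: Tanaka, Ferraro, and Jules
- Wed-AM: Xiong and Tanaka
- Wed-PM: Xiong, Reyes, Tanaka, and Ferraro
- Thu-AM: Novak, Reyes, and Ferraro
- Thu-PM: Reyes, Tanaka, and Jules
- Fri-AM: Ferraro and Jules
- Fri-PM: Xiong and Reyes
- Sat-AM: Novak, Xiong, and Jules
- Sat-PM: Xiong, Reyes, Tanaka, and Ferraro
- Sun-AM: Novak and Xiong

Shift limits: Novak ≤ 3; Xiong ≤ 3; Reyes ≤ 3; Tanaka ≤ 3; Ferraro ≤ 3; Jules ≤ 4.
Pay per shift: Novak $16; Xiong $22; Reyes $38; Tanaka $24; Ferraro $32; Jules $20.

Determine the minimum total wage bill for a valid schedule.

$298

Wed-AM can only be covered by Xiong and Tanaka, so that assignment is forced.
Picking the cheapest available operator for each shift independently would cost $296, but that ignores the shift limits.
An optimal schedule: Tue-PM→Jules+Tanaka, Wed-AM→Xiong+Tanaka, Wed-PM→Xiong, Thu-AM→Novak+Ferraro, Thu-PM→Jules, Fri-AM→Jules, Fri-PM→Xiong, Sat-AM→Novak+Jules, Sat-PM→Tanaka, Sun-AM→Novak.
Total: 20 + 24 + 22 + 24 + 22 + 16 + 32 + 20 + 20 + 22 + 16 + 20 + 24 + 16 = $298.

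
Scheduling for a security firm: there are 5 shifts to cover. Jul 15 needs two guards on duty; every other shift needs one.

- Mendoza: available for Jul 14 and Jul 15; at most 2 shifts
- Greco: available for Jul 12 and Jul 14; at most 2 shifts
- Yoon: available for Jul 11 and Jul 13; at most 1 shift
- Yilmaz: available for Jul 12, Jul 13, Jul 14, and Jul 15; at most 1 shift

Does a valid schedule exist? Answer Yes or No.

Total capacity is 6 and 6 slots are needed, so capacity alone doesn't rule it out.
Shifts {Jul 11, Jul 13, Jul 15} need 4 worker-slots in total, but the guards available for any of those shifts (Mendoza, Yoon, and Yilmaz) can supply at most 3 among them. So no valid schedule exists.

No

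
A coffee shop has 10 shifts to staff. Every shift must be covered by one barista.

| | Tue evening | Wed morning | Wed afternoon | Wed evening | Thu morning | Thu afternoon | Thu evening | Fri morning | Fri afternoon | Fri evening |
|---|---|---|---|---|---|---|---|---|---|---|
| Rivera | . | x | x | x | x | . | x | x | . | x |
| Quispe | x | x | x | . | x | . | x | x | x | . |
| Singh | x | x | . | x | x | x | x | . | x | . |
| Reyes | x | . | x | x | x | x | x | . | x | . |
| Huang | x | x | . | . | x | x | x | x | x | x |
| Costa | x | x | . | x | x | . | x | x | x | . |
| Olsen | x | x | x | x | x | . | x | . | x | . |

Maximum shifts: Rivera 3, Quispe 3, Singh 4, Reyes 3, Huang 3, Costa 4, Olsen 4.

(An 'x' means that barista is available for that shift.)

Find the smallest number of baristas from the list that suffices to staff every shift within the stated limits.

10 slots to fill and no one can take more than 4, so at least ⌈10/4⌉ = 3 baristas are needed.
Rivera, Quispe, and Singh alone can cover everything: Tue evening→Quispe, Wed morning→Singh, Wed afternoon→Rivera, Wed evening→Rivera, Thu morning→Singh, Thu afternoon→Singh, Thu evening→Singh, Fri morning→Quispe, Fri afternoon→Quispe, Fri evening→Rivera.

3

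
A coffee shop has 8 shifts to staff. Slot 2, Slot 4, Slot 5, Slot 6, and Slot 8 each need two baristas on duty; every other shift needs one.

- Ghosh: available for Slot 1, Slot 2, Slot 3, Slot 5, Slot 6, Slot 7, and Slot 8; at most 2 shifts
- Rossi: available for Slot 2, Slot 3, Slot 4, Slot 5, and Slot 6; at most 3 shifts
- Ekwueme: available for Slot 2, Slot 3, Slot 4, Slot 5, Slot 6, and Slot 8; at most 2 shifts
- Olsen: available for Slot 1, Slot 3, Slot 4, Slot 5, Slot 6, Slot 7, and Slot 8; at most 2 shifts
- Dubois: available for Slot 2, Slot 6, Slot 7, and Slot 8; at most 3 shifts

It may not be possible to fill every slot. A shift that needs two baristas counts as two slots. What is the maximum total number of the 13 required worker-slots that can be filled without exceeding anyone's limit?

12

Total capacity across all baristas is 2+3+2+2+3 = 12, and 13 slots are needed, so at most 12 can be filled.
An assignment achieving 12: Slot 1→Ghosh, Slot 2→Rossi+Dubois, Slot 3→Rossi, Slot 4→Rossi+Ekwueme, Slot 5→Ekwueme+Olsen, Slot 6→Dubois, Slot 7→Ghosh, Slot 8→Olsen+Dubois.
Loads: Ghosh 2/2, Rossi 3/3, Ekwueme 2/2, Olsen 2/2, Dubois 3/3.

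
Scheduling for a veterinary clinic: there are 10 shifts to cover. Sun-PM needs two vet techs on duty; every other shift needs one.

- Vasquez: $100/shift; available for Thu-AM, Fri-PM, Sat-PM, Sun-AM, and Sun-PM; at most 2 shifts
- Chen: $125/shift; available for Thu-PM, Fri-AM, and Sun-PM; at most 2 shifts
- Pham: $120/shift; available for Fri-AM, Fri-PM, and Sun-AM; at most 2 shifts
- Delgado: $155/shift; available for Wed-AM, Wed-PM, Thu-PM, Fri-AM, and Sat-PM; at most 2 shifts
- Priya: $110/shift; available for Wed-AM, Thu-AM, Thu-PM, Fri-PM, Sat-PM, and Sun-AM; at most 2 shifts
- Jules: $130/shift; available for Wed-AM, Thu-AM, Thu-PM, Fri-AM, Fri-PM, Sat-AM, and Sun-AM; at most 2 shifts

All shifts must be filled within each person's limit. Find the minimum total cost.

$1325

Wed-PM can only be covered by Delgado, so that assignment is forced.
Sat-AM can only be covered by Jules, so that assignment is forced.
Sun-PM can only be covered by Vasquez and Chen, so that assignment is forced.
Picking the cheapest available vet tech for each shift independently would cost $1250, but that ignores the shift limits.
An optimal schedule: Wed-AM→Priya, Wed-PM→Delgado, Thu-AM→Vasquez, Thu-PM→Chen, Fri-AM→Pham, Fri-PM→Pham, Sat-AM→Jules, Sat-PM→Priya, Sun-AM→Jules, Sun-PM→Vasquez+Chen.
Total: 110 + 155 + 100 + 125 + 120 + 120 + 130 + 110 + 130 + 100 + 125 = $1325.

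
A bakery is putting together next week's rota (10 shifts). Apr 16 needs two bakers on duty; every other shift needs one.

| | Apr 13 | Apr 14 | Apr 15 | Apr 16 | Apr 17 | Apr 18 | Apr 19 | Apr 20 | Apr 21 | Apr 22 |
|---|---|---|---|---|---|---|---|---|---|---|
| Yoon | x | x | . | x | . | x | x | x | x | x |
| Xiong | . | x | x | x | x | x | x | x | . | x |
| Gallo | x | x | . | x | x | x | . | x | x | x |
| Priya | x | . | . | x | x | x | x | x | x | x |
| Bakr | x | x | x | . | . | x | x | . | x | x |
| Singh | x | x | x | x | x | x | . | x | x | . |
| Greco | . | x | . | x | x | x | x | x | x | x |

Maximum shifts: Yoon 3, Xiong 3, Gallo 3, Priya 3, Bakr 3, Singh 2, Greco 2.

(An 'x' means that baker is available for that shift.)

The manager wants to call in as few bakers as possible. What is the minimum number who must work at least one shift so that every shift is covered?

11 slots to fill and no one can take more than 3, so at least ⌈11/3⌉ = 4 bakers are needed.
Yoon, Xiong, Gallo, and Priya alone can cover everything: Apr 13→Yoon, Apr 14→Yoon, Apr 15→Xiong, Apr 16→Gallo+Priya, Apr 17→Xiong, Apr 18→Xiong, Apr 19→Yoon, Apr 20→Gallo, Apr 21→Gallo, Apr 22→Priya.

4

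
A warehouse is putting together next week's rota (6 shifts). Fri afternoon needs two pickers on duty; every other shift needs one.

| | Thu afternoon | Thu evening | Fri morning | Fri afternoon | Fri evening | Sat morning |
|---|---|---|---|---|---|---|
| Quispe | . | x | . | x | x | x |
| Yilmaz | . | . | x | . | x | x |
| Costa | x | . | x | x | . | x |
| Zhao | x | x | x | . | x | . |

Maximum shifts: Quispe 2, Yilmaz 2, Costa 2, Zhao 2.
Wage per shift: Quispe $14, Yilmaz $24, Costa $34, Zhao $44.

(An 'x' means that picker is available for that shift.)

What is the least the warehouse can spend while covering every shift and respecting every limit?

$188

Fri afternoon can only be covered by Quispe and Costa, so that assignment is forced.
Picking the cheapest available picker for each shift independently would cost $148, but that ignores the shift limits.
An optimal schedule: Thu afternoon→Costa, Thu evening→Quispe, Fri morning→Yilmaz, Fri afternoon→Quispe+Costa, Fri evening→Zhao, Sat morning→Yilmaz.
Total: 34 + 14 + 24 + 14 + 34 + 44 + 24 = $188.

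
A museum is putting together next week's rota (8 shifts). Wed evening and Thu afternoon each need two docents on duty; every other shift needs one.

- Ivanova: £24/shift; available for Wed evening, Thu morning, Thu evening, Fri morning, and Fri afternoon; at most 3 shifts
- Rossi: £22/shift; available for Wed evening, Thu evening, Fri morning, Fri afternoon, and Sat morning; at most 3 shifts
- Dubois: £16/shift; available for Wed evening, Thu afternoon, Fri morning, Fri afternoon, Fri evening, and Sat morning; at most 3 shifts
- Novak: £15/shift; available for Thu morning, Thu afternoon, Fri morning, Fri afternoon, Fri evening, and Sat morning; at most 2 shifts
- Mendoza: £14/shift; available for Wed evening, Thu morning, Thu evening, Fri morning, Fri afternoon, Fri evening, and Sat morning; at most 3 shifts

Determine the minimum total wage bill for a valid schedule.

£164

Thu afternoon can only be covered by Dubois and Novak, so that assignment is forced.
Picking the cheapest available docent for each shift independently would cost £145, but that ignores the shift limits.
An optimal schedule: Wed evening→Dubois+Rossi, Thu morning→Mendoza, Thu afternoon→Novak+Dubois, Thu evening→Mendoza, Fri morning→Dubois, Fri afternoon→Rossi, Fri evening→Mendoza, Sat morning→Novak.
Total: 16 + 22 + 14 + 15 + 16 + 14 + 16 + 22 + 14 + 15 = £164.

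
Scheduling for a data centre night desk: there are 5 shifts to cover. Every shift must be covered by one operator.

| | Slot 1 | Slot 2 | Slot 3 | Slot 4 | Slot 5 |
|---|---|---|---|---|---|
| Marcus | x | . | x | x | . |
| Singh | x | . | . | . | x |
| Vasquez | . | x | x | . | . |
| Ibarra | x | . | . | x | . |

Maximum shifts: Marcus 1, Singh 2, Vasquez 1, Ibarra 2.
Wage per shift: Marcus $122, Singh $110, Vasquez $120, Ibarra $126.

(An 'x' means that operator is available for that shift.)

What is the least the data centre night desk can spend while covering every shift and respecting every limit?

Slot 2 can only be covered by Vasquez, so that assignment is forced.
Slot 5 can only be covered by Singh, so that assignment is forced.
Picking the cheapest available operator for each shift independently would cost $582, but that ignores the shift limits.
An optimal schedule: Slot 1→Singh, Slot 2→Vasquez, Slot 3→Marcus, Slot 4→Ibarra, Slot 5→Singh.
Total: 110 + 120 + 122 + 126 + 110 = $588.

$588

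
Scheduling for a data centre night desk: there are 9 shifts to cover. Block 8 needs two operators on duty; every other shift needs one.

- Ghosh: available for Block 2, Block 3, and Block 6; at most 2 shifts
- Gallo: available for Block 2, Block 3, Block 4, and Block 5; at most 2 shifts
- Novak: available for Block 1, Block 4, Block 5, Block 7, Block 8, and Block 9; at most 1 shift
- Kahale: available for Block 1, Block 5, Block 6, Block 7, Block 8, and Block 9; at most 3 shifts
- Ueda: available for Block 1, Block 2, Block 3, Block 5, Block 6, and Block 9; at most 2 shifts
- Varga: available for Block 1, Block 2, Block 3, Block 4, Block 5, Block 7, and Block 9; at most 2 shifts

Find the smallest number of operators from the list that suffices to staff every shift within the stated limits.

10 slots to fill and no one can take more than 3, so at least ⌈10/3⌉ = 4 operators are needed.
Any 4 operators together have capacity at most 3+2+2+2 = 9 < 10 slots, so 4 can never suffice.
Ghosh, Gallo, Novak, Kahale, and Ueda alone can cover everything: Block 1→Kahale, Block 2→Ghosh, Block 3→Ghosh, Block 4→Gallo, Block 5→Gallo, Block 6→Ueda, Block 7→Kahale, Block 8→Novak+Kahale, Block 9→Ueda.

5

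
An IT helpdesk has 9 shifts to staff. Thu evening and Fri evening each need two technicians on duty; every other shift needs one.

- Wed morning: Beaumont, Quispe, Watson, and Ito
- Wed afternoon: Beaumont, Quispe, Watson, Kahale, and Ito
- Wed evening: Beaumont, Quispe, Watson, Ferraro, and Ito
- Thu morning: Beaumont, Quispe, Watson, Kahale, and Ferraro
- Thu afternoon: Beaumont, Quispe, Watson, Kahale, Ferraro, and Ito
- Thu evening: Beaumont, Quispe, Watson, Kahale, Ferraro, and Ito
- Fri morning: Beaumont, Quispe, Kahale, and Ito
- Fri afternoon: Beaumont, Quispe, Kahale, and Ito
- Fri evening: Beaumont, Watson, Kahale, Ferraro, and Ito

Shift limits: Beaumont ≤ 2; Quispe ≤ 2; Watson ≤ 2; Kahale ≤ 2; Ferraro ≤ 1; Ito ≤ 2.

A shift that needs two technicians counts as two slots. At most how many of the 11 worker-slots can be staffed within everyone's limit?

Total capacity across all technicians is 2+2+2+2+1+2 = 11, and 11 slots are needed, so at most 11 can be filled.
An assignment achieving 11: Wed morning→Beaumont, Wed afternoon→Quispe, Wed evening→Watson, Thu morning→Watson, Thu afternoon→Ito, Thu evening→Kahale+Ito, Fri morning→Beaumont, Fri afternoon→Quispe, Fri evening→Kahale+Ferraro.
Loads: Beaumont 2/2, Quispe 2/2, Watson 2/2, Kahale 2/2, Ferraro 1/1, Ito 2/2.

11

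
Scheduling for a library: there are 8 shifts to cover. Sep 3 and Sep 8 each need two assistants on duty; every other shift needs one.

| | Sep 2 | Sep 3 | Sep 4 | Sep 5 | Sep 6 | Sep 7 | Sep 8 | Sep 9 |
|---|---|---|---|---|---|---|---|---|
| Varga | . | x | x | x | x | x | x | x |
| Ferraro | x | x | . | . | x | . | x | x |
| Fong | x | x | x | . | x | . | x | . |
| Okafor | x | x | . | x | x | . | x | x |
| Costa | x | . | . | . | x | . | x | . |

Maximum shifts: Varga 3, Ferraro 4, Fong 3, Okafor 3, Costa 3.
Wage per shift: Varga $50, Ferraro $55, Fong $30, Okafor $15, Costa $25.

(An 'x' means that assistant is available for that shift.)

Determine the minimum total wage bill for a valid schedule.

$260

Sep 7 can only be covered by Varga, so that assignment is forced.
Picking the cheapest available assistant for each shift independently would cost $225, but that ignores the shift limits.
An optimal schedule: Sep 2→Costa, Sep 3→Okafor+Fong, Sep 4→Fong, Sep 5→Okafor, Sep 6→Costa, Sep 7→Varga, Sep 8→Costa+Fong, Sep 9→Okafor.
Total: 25 + 15 + 30 + 30 + 15 + 25 + 50 + 25 + 30 + 15 = $260.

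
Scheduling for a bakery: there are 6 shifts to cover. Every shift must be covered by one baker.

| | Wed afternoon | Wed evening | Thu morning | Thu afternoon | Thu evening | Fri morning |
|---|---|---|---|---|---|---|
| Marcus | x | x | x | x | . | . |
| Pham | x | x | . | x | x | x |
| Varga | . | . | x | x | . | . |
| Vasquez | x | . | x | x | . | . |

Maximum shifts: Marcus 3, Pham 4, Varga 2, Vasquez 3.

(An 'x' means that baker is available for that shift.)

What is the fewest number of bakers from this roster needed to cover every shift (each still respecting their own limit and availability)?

2

6 slots to fill and no one can take more than 4, so at least ⌈6/4⌉ = 2 bakers are needed.
Marcus and Pham alone can cover everything: Wed afternoon→Marcus, Wed evening→Marcus, Thu morning→Marcus, Thu afternoon→Pham, Thu evening→Pham, Fri morning→Pham.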